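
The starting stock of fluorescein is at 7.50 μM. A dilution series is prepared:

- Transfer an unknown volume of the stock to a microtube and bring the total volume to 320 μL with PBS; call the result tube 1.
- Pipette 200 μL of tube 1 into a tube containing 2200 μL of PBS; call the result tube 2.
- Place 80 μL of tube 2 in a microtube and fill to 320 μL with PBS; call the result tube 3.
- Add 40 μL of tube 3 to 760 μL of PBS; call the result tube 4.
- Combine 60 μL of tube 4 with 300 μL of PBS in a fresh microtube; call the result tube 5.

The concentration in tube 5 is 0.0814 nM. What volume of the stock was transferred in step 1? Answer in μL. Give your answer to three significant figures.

20.0 μL

Step 1: v brought to 320 μL → factor = 320 μL/v
Step 2: 200 μL + 2200 μL = 2400 μL total → factor 2400/200 = 12
Step 3: 80 μL brought to 320 μL → factor 320/80 = 4
Step 4: 40 μL + 760 μL = 800 μL total → factor 800/40 = 20
Step 5: 60 μL + 300 μL = 360 μL total → factor 360/60 = 6
Product of known-step factors = 5760
Overall factor = 7.50 μM / (0.0814 nM) = 92138
Step-1 factor = 92138 / 5760 = 15.996
v = 320 μL / 15.996 = 20.0 μL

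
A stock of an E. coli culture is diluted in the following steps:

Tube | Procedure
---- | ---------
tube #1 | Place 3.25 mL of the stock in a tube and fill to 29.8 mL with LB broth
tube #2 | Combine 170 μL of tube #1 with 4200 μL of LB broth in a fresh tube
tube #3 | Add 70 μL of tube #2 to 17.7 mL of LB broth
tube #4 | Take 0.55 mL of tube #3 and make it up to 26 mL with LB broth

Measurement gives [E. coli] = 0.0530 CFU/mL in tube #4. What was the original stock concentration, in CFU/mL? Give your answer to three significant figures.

1.50 × 10^5 CFU/mL

Step 1: 3.25 mL brought to 29.8 mL → factor 29.8/3.25 = 9.1692
Step 2: 170 μL + 4200 μL = 4370 μL total → factor 4370/170 = 25.706
Step 3: 70 μL + 17.7 mL = 17770 μL total → factor 17770/70 = 253.86
Step 4: 0.55 mL brought to 26 mL → factor 26/0.55 = 47.273
Overall dilution factor = 9.1692 × 25.706 × 253.86 × 47.273 = 2.8286 × 10^6
Stock = 0.0530 CFU/mL × 2.8286 × 10^6 = 1.50 × 10^5 CFU/mL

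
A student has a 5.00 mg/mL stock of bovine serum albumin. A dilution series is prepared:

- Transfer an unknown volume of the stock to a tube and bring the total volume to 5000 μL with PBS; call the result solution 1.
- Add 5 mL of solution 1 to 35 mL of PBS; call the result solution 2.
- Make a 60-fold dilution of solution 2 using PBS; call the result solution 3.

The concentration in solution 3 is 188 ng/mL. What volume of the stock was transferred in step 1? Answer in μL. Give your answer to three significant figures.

90.2 μL

Step 1: v brought to 5000 μL → factor = 5000 μL/v
Step 2: 5 mL + 35 mL = 40 mL total → factor 40/5 = 8
Step 3: 60-fold → factor 60
Product of known-step factors = 480
Overall factor = 5.00 mg/mL / (188 ng/mL) = 26596
Step-1 factor = 26596 / 480 = 55.408
v = 5000 μL / 55.408 = 90.2 μL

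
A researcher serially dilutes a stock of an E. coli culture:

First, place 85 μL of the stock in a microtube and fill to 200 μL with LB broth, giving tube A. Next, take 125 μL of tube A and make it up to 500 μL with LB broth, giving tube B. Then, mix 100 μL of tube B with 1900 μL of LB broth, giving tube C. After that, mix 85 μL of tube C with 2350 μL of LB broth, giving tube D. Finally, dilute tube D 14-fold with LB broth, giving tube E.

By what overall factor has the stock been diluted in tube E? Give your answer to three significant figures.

7.55 × 10^4

Step 1: 85 μL brought to 200 μL → factor 200/85 = 2.3529
Step 2: 125 μL brought to 500 μL → factor 500/125 = 4
Step 3: 100 μL + 1900 μL = 2000 μL total → factor 2000/100 = 20
Step 4: 85 μL + 2350 μL = 2435 μL total → factor 2435/85 = 28.647
Step 5: 14-fold → factor 14
Overall dilution factor = 2.3529 × 4 × 20 × 28.647 × 14 = 75493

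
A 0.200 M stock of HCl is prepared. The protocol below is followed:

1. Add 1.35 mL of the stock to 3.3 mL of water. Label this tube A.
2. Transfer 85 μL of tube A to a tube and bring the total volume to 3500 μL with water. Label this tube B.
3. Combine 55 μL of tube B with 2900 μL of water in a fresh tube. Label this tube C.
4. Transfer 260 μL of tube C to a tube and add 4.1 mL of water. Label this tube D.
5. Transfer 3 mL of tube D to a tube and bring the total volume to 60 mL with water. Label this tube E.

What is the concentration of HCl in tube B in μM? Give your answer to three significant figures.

Step 1: 1.35 mL + 3.3 mL = 4.65 mL total → factor 4.65/1.35 = 3.4444
Step 2: 85 μL brought to 3500 μL → factor 3500/85 = 41.176
Dilution factor through tube B = 3.4444 × 41.176 = 141.83
[tube B] = 0.200 M / 141.83 = 0.001410 M = 1.41 × 10^3 μM

1.41 × 10^3 μM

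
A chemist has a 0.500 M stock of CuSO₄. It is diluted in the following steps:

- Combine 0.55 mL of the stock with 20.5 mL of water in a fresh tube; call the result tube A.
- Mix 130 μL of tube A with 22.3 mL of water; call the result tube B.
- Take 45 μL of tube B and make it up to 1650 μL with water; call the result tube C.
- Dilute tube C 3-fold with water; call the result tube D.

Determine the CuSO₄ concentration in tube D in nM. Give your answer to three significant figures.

688 nM

Step 1: 0.55 mL + 20.5 mL = 21.05 mL total → factor 21.05/0.55 = 38.273
Step 2: 130 μL + 22.3 mL = 22430 μL total → factor 22430/130 = 172.54
Step 3: 45 μL brought to 1650 μL → factor 1650/45 = 36.667
Step 4: 3-fold → factor 3
Overall dilution factor = 38.273 × 172.54 × 36.667 × 3 = 7.2639 × 10^5
Final = 0.500 M / 7.2639 × 10^5 = 6.883 × 10^-7 M = 688 nM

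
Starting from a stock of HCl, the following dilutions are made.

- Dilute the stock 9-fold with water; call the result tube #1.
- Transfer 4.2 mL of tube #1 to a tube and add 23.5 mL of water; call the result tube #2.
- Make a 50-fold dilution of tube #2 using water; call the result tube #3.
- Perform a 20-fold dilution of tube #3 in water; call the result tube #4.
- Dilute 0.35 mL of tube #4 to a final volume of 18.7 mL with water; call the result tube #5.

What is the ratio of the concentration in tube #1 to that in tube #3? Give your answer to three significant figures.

Step 1: 9-fold → factor 9
Step 2: 4.2 mL + 23.5 mL = 27.7 mL total → factor 27.7/4.2 = 6.5952
Step 3: 50-fold → factor 50
Dilution factor to tube #1 = 9; to tube #3 = 2967.9
[tube #1]/[tube #3] = (factor to tube #3)/(factor to tube #1) = 2967.9/9 = 330

330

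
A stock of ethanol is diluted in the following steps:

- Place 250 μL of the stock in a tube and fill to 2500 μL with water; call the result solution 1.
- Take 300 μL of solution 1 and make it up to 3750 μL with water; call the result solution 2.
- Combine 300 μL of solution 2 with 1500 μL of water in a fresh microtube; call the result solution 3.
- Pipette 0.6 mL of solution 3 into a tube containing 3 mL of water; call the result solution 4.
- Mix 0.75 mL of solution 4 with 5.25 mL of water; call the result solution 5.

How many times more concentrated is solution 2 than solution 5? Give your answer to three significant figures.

Step 1: 250 μL brought to 2500 μL → factor 2500/250 = 10
Step 2: 300 μL brought to 3750 μL → factor 3750/300 = 12.5
Step 3: 300 μL + 1500 μL = 1800 μL total → factor 1800/300 = 6
Step 4: 0.6 mL + 3 mL = 3.6 mL total → factor 3.6/0.6 = 6
Step 5: 0.75 mL + 5.25 mL = 6 mL total → factor 6/0.75 = 8
Dilution factor to solution 2 = 125; to solution 5 = 36000
[solution 2]/[solution 5] = (factor to solution 5)/(factor to solution 2) = 36000/125 = 288

288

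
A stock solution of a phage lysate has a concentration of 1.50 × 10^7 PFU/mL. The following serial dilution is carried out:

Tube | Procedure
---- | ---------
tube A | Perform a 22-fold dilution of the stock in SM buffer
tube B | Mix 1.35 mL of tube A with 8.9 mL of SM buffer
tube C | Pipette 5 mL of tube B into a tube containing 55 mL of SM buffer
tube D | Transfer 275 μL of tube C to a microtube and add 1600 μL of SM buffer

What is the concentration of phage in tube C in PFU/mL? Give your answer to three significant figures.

Step 1: 22-fold → factor 22
Step 2: 1.35 mL + 8.9 mL = 10.25 mL total → factor 10.25/1.35 = 7.5926
Step 3: 5 mL + 55 mL = 60 mL total → factor 60/5 = 12
Dilution factor through tube C = 22 × 7.5926 × 12 = 2004.4
[tube C] = 1.50 × 10^7 PFU/mL / 2004.4 = 7.48 × 10^3 PFU/mL

7.48 × 10^3 PFU/mL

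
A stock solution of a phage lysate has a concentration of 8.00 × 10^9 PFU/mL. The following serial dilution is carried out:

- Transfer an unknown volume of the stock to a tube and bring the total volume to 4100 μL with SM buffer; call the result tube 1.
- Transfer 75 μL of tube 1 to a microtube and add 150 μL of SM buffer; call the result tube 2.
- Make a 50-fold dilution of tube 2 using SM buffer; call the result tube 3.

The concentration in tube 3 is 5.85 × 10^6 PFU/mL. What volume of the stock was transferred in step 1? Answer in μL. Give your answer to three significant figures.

Step 1: v brought to 4100 μL → factor = 4100 μL/v
Step 2: 75 μL + 150 μL = 225 μL total → factor 225/75 = 3
Step 3: 50-fold → factor 50
Product of known-step factors = 150
Overall factor = 8.00 × 10^9 PFU/mL / (5.85 × 10^6 PFU/mL) = 1367.5
Step-1 factor = 1367.5 / 150 = 9.1168
v = 4100 μL / 9.1168 = 450 μL

450 μL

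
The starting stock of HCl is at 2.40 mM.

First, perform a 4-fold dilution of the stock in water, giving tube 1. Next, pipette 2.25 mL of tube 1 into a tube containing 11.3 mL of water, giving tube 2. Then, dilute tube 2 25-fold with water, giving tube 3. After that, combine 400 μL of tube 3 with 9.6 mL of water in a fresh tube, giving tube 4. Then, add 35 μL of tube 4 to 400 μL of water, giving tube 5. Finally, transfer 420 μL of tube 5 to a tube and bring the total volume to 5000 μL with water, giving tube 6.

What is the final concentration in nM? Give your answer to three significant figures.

1.08 nM

Step 1: 4-fold → factor 4
Step 2: 2.25 mL + 11.3 mL = 13.55 mL total → factor 13.55/2.25 = 6.0222
Step 3: 25-fold → factor 25
Step 4: 400 μL + 9.6 mL = 10000 μL total → factor 10000/400 = 25
Step 5: 35 μL + 400 μL = 435 μL total → factor 435/35 = 12.429
Step 6: 420 μL brought to 5000 μL → factor 5000/420 = 11.905
Overall dilution factor = 4 × 6.0222 × 25 × 25 × 12.429 × 11.905 = 2.2276 × 10^6
Final = 2.40 mM / 2.2276 × 10^6 = 1.077 × 10^-6 mM = 1.08 nM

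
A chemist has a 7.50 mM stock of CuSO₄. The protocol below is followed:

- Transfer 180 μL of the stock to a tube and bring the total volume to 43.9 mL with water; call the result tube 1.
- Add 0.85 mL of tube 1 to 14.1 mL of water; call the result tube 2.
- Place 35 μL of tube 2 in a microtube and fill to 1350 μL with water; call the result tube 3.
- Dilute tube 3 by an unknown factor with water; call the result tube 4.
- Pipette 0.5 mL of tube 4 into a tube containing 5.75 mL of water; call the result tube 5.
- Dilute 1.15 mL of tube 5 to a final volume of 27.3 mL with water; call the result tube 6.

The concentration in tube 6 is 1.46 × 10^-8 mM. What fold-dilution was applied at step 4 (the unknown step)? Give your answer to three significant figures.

10.5-fold

Step 1: 180 μL brought to 43.9 mL → factor 43900/180 = 243.89
Step 2: 0.85 mL + 14.1 mL = 14.95 mL total → factor 14.95/0.85 = 17.588
Step 3: 35 μL brought to 1350 μL → factor 1350/35 = 38.571
Step 4: unknown factor x
Step 5: 0.5 mL + 5.75 mL = 6.25 mL total → factor 6.25/0.5 = 12.5
Step 6: 1.15 mL brought to 27.3 mL → factor 27.3/1.15 = 23.739
Product of known-step factors = 4.9097 × 10^7
Overall factor = 7.50 mM / (1.46 × 10^-8 mM) = 5.137 × 10^8
x = 5.137 × 10^8 / 4.9097 × 10^7 = 10.5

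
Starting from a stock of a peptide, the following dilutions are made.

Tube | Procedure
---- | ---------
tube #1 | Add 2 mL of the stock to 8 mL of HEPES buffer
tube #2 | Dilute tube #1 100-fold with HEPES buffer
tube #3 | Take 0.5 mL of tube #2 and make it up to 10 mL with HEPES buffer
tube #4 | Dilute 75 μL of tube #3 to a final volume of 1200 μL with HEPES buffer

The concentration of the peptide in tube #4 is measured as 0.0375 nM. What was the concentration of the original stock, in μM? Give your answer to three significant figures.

6.00 μM

Step 1: 2 mL + 8 mL = 10 mL total → factor 10/2 = 5
Step 2: 100-fold → factor 100
Step 3: 0.5 mL brought to 10 mL → factor 10/0.5 = 20
Step 4: 75 μL brought to 1200 μL → factor 1200/75 = 16
Overall dilution factor = 5 × 100 × 20 × 16 = 1.6 × 10^5
Stock = 0.0375 nM × 1.6 × 10^5 = 6000 nM = 6.00 μM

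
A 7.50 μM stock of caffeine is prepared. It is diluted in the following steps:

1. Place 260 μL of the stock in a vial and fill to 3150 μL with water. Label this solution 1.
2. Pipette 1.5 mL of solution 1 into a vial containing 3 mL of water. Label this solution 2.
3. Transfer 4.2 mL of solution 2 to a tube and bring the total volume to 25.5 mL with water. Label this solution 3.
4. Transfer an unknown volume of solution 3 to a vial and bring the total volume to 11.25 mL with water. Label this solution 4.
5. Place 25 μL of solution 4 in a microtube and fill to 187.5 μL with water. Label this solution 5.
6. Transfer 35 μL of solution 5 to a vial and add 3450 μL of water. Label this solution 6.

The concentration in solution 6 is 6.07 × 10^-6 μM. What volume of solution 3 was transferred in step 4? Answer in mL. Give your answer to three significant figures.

Step 1: 260 μL brought to 3150 μL → factor 3150/260 = 12.115
Step 2: 1.5 mL + 3 mL = 4.5 mL total → factor 4.5/1.5 = 3
Step 3: 4.2 mL brought to 25.5 mL → factor 25.5/4.2 = 6.0714
Step 4: v brought to 11.25 mL → factor = 11.25 mL/v
Step 5: 25 μL brought to 187.5 μL → factor 187.5/25 = 7.5
Step 6: 35 μL + 3450 μL = 3485 μL total → factor 3485/35 = 99.571
Product of known-step factors = 1.648 × 10^5
Overall factor = 7.50 μM / (6.07 × 10^-6 μM) = 1.2356 × 10^6
Step-4 factor = 1.2356 × 10^6 / 1.648 × 10^5 = 7.4977
v = 11.25 mL / 7.4977 = 1.50 mL

1.50 mL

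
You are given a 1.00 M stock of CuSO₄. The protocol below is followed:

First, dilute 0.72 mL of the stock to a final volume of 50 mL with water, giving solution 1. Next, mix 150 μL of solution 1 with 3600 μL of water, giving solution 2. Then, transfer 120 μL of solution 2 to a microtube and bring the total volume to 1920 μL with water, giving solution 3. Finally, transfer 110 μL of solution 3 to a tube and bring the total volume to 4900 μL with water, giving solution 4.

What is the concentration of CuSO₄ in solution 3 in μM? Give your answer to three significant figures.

36.0 μM

Step 1: 0.72 mL brought to 50 mL → factor 50/0.72 = 69.444
Step 2: 150 μL + 3600 μL = 3750 μL total → factor 3750/150 = 25
Step 3: 120 μL brought to 1920 μL → factor 1920/120 = 16
Dilution factor through solution 3 = 69.444 × 25 × 16 = 27778
[solution 3] = 1.00 M / 27778 = 3.600 × 10^-5 M = 36.0 μM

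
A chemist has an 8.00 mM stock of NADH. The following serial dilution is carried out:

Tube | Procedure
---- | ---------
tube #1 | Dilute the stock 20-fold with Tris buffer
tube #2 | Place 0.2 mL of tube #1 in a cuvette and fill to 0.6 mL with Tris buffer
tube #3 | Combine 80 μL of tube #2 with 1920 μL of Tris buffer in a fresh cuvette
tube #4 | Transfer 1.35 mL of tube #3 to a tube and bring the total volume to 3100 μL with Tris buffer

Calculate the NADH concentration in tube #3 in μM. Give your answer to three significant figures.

5.33 μM

Step 1: 20-fold → factor 20
Step 2: 0.2 mL brought to 0.6 mL → factor 0.6/0.2 = 3
Step 3: 80 μL + 1920 μL = 2000 μL total → factor 2000/80 = 25
Dilution factor through tube #3 = 20 × 3 × 25 = 1500
[tube #3] = 8.00 mM / 1500 = 0.005333 mM = 5.33 μM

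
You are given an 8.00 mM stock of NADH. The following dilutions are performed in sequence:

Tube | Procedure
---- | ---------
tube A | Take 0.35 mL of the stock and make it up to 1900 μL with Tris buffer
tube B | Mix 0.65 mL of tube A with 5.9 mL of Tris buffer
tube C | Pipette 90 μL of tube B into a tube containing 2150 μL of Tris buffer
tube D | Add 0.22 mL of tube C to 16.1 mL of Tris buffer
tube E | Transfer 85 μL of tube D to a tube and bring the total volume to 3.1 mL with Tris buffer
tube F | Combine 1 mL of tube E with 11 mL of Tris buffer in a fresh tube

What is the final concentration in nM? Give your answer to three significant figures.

0.181 nM

Step 1: 0.35 mL brought to 1900 μL → factor 1.9/0.35 = 5.4286
Step 2: 0.65 mL + 5.9 mL = 6.55 mL total → factor 6.55/0.65 = 10.077
Step 3: 90 μL + 2150 μL = 2240 μL total → factor 2240/90 = 24.889
Step 4: 0.22 mL + 16.1 mL = 16.32 mL total → factor 16.32/0.22 = 74.182
Step 5: 85 μL brought to 3.1 mL → factor 3100/85 = 36.471
Step 6: 1 mL + 11 mL = 12 mL total → factor 12/1 = 12
Overall dilution factor = 5.4286 × 10.077 × 24.889 × 74.182 × 36.471 × 12 = 4.4202 × 10^7
Final = 8.00 mM / 4.4202 × 10^7 = 1.810 × 10^-7 mM = 0.181 nM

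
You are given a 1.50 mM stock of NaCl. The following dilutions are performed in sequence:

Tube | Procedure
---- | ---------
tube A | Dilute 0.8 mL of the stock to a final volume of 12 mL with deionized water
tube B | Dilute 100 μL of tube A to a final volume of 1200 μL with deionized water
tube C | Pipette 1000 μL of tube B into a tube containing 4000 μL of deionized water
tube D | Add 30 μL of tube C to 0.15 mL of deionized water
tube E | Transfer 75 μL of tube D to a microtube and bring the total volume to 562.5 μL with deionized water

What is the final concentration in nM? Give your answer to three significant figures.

37.0 nM

Step 1: 0.8 mL brought to 12 mL → factor 12/0.8 = 15
Step 2: 100 μL brought to 1200 μL → factor 1200/100 = 12
Step 3: 1000 μL + 4000 μL = 5000 μL total → factor 5000/1000 = 5
Step 4: 30 μL + 0.15 mL = 180 μL total → factor 180/30 = 6
Step 5: 75 μL brought to 562.5 μL → factor 562.5/75 = 7.5
Overall dilution factor = 15 × 12 × 5 × 6 × 7.5 = 40500
Final = 1.50 mM / 40500 = 3.704 × 10^-5 mM = 37.0 nM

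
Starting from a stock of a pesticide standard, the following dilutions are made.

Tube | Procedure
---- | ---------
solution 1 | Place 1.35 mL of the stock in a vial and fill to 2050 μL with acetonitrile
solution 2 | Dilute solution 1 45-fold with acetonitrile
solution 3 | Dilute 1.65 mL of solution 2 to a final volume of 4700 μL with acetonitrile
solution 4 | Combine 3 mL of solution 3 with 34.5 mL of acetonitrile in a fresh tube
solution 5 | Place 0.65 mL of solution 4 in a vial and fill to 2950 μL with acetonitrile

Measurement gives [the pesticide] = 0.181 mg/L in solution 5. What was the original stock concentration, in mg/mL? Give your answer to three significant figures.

2.00 mg/mL

Step 1: 1.35 mL brought to 2050 μL → factor 2.05/1.35 = 1.5185
Step 2: 45-fold → factor 45
Step 3: 1.65 mL brought to 4700 μL → factor 4.7/1.65 = 2.8485
Step 4: 3 mL + 34.5 mL = 37.5 mL total → factor 37.5/3 = 12.5
Step 5: 0.65 mL brought to 2950 μL → factor 2.95/0.65 = 4.5385
Overall dilution factor = 1.5185 × 45 × 2.8485 × 12.5 × 4.5385 = 11042
Stock = 0.181 mg/L × 11042 = 1999 mg/L = 2.00 mg/mL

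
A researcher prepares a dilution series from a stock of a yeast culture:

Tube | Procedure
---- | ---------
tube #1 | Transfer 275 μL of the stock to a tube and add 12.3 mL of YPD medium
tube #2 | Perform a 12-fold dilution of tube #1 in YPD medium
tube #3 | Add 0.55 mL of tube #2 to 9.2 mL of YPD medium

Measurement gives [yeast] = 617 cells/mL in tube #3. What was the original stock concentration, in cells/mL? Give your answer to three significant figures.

6.00 × 10^6 cells/mL

Step 1: 275 μL + 12.3 mL = 12575 μL total → factor 12575/275 = 45.727
Step 2: 12-fold → factor 12
Step 3: 0.55 mL + 9.2 mL = 9.75 mL total → factor 9.75/0.55 = 17.727
Overall dilution factor = 45.727 × 12 × 17.727 = 9727.4
Stock = 617 cells/mL × 9727.4 = 6.00 × 10^6 cells/mL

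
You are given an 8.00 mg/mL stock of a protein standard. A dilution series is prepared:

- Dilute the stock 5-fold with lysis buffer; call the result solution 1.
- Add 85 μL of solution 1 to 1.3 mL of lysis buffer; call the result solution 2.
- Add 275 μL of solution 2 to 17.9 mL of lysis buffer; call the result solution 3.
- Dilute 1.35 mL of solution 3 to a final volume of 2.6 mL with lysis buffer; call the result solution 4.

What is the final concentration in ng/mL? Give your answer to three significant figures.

771 ng/mL

Step 1: 5-fold → factor 5
Step 2: 85 μL + 1.3 mL = 1385 μL total → factor 1385/85 = 16.294
Step 3: 275 μL + 17.9 mL = 18175 μL total → factor 18175/275 = 66.091
Step 4: 1.35 mL brought to 2.6 mL → factor 2.6/1.35 = 1.9259
Overall dilution factor = 5 × 16.294 × 66.091 × 1.9259 = 10370
Final = 8.00 mg/mL / 10370 = 0.0007715 mg/mL = 771 ng/mL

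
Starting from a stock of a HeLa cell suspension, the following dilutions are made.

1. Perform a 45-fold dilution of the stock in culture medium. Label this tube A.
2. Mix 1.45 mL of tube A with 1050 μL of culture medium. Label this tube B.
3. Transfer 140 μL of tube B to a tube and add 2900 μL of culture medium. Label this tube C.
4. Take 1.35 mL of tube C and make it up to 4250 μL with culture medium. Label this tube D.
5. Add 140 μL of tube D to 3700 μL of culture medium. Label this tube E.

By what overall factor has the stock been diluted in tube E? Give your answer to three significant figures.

Step 1: 45-fold → factor 45
Step 2: 1.45 mL + 1050 μL = 2.5 mL total → factor 2.5/1.45 = 1.7241
Step 3: 140 μL + 2900 μL = 3040 μL total → factor 3040/140 = 21.714
Step 4: 1.35 mL brought to 4250 μL → factor 4.25/1.35 = 3.1481
Step 5: 140 μL + 3700 μL = 3840 μL total → factor 3840/140 = 27.429
Overall dilution factor = 45 × 1.7241 × 21.714 × 3.1481 × 27.429 = 1.4548 × 10^5

1.45 × 10^5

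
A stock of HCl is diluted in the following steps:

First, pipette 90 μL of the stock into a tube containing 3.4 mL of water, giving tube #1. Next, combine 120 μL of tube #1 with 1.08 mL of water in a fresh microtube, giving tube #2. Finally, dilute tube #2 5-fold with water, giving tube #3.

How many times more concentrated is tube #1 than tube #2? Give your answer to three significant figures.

Step 1: 90 μL + 3.4 mL = 3490 μL total → factor 3490/90 = 38.778
Step 2: 120 μL + 1.08 mL = 1200 μL total → factor 1200/120 = 10
Dilution factor to tube #1 = 38.778; to tube #2 = 387.78
[tube #1]/[tube #2] = (factor to tube #2)/(factor to tube #1) = 387.78/38.778 = 10.0

10.0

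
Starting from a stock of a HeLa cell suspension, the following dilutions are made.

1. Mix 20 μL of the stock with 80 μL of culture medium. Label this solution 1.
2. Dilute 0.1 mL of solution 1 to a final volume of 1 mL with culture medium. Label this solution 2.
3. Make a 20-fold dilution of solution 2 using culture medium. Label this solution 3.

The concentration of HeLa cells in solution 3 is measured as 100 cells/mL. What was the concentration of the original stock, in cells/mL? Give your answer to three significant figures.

Step 1: 20 μL + 80 μL = 100 μL total → factor 100/20 = 5
Step 2: 0.1 mL brought to 1 mL → factor 1/0.1 = 10
Step 3: 20-fold → factor 20
Overall dilution factor = 5 × 10 × 20 = 1000
Stock = 100 cells/mL × 1000 = 1.00 × 10^5 cells/mL

1.00 × 10^5 cells/mL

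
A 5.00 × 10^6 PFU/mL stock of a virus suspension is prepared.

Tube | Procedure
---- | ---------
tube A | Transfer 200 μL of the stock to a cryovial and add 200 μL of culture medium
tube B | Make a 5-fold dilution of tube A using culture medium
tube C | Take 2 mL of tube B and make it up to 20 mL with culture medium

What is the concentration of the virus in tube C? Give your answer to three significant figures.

Step 1: 200 μL + 200 μL = 400 μL total → factor 400/200 = 2
Step 2: 5-fold → factor 5
Step 3: 2 mL brought to 20 mL → factor 20/2 = 10
Overall dilution factor = 2 × 5 × 10 = 100
Final = 5.00 × 10^6 PFU/mL / 100 = 5.00 × 10^4 PFU/mL

5.00 × 10^4 PFU/mL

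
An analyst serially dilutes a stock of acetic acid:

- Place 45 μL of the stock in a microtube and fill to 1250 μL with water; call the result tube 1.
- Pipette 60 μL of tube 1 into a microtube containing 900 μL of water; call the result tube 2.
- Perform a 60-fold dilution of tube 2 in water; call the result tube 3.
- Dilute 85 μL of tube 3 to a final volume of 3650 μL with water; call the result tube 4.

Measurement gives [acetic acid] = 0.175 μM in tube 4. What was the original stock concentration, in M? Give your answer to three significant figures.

0.200 M

Step 1: 45 μL brought to 1250 μL → factor 1250/45 = 27.778
Step 2: 60 μL + 900 μL = 960 μL total → factor 960/60 = 16
Step 3: 60-fold → factor 60
Step 4: 85 μL brought to 3650 μL → factor 3650/85 = 42.941
Overall dilution factor = 27.778 × 16 × 60 × 42.941 = 1.1451 × 10^6
Stock = 0.175 μM × 1.1451 × 10^6 = 2.004 × 10^5 μM = 0.200 M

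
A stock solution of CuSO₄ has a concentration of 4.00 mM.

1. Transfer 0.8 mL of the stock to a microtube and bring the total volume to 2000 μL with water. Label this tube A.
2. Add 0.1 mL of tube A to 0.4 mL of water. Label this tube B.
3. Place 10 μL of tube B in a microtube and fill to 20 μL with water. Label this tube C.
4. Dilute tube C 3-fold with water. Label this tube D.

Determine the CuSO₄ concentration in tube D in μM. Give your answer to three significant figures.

Step 1: 0.8 mL brought to 2000 μL → factor 2/0.8 = 2.5
Step 2: 0.1 mL + 0.4 mL = 0.5 mL total → factor 0.5/0.1 = 5
Step 3: 10 μL brought to 20 μL → factor 20/10 = 2
Step 4: 3-fold → factor 3
Overall dilution factor = 2.5 × 5 × 2 × 3 = 75
Final = 4.00 mM / 75 = 0.05333 mM = 53.3 μM

53.3 μM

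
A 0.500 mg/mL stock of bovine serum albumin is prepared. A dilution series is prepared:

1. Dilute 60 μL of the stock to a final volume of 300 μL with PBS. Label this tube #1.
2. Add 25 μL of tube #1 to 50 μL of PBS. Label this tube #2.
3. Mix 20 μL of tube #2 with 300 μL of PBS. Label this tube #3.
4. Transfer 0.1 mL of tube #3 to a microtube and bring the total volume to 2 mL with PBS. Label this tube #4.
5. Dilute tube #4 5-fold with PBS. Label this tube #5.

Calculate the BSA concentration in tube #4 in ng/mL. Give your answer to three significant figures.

Step 1: 60 μL brought to 300 μL → factor 300/60 = 5
Step 2: 25 μL + 50 μL = 75 μL total → factor 75/25 = 3
Step 3: 20 μL + 300 μL = 320 μL total → factor 320/20 = 16
Step 4: 0.1 mL brought to 2 mL → factor 2/0.1 = 20
Dilution factor through tube #4 = 5 × 3 × 16 × 20 = 4800
[tube #4] = 0.500 mg/mL / 4800 = 0.0001042 mg/mL = 104 ng/mL

104 ng/mL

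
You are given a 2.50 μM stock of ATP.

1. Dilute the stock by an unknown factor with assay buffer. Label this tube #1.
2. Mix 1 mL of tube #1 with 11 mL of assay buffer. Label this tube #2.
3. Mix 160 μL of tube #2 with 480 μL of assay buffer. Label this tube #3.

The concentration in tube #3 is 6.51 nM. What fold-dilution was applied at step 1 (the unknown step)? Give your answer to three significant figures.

Step 1: unknown factor x
Step 2: 1 mL + 11 mL = 12 mL total → factor 12/1 = 12
Step 3: 160 μL + 480 μL = 640 μL total → factor 640/160 = 4
Product of known-step factors = 48
Overall factor = 2.50 μM / (6.51 nM) = 384.02
x = 384.02 / 48 = 8.00

8.00-fold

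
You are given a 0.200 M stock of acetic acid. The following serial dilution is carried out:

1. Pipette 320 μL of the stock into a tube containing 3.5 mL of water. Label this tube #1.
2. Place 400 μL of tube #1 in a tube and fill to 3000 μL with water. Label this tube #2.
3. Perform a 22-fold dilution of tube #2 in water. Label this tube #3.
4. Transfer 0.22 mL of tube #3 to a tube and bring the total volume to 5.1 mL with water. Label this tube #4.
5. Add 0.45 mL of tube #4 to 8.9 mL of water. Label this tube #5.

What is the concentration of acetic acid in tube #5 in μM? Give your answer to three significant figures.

Step 1: 320 μL + 3.5 mL = 3820 μL total → factor 3820/320 = 11.938
Step 2: 400 μL brought to 3000 μL → factor 3000/400 = 7.5
Step 3: 22-fold → factor 22
Step 4: 0.22 mL brought to 5.1 mL → factor 5.1/0.22 = 23.182
Step 5: 0.45 mL + 8.9 mL = 9.35 mL total → factor 9.35/0.45 = 20.778
Overall dilution factor = 11.938 × 7.5 × 22 × 23.182 × 20.778 = 9.4873 × 10^5
Final = 0.200 M / 9.4873 × 10^5 = 2.108 × 10^-7 M = 0.211 μM

0.211 μM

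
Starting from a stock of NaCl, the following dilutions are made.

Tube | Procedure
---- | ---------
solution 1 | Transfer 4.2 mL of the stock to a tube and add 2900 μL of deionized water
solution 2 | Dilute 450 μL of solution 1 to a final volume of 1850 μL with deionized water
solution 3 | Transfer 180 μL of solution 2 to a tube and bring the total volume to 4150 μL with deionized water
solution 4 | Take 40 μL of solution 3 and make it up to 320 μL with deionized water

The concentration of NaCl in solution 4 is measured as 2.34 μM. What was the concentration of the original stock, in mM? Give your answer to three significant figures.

Step 1: 4.2 mL + 2900 μL = 7.1 mL total → factor 7.1/4.2 = 1.6905
Step 2: 450 μL brought to 1850 μL → factor 1850/450 = 4.1111
Step 3: 180 μL brought to 4150 μL → factor 4150/180 = 23.056
Step 4: 40 μL brought to 320 μL → factor 320/40 = 8
Overall dilution factor = 1.6905 × 4.1111 × 23.056 × 8 = 1281.8
Stock = 2.34 μM × 1281.8 = 3000 μM = 3.00 mM

3.00 mM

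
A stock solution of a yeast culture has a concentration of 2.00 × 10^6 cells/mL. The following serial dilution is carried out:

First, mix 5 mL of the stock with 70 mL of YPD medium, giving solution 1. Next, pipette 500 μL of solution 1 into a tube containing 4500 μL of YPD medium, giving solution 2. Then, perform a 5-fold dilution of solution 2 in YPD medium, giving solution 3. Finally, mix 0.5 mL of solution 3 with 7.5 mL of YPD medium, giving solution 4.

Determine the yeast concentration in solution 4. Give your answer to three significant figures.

Step 1: 5 mL + 70 mL = 75 mL total → factor 75/5 = 15
Step 2: 500 μL + 4500 μL = 5000 μL total → factor 5000/500 = 10
Step 3: 5-fold → factor 5
Step 4: 0.5 mL + 7.5 mL = 8 mL total → factor 8/0.5 = 16
Overall dilution factor = 15 × 10 × 5 × 16 = 12000
Final = 2.00 × 10^6 cells/mL / 12000 = 167 cells/mL

167 cells/mL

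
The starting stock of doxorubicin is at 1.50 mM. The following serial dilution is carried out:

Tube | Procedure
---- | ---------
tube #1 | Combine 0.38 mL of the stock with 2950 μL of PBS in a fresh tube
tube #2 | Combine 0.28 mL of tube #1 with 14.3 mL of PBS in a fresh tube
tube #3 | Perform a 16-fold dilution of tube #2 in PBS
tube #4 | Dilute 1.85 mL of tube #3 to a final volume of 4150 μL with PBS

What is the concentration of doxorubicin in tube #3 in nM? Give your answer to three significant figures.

Step 1: 0.38 mL + 2950 μL = 3.33 mL total → factor 3.33/0.38 = 8.7632
Step 2: 0.28 mL + 14.3 mL = 14.58 mL total → factor 14.58/0.28 = 52.071
Step 3: 16-fold → factor 16
Dilution factor through tube #3 = 8.7632 × 52.071 × 16 = 7301
[tube #3] = 1.50 mM / 7301 = 0.0002055 mM = 205 nM

205 nM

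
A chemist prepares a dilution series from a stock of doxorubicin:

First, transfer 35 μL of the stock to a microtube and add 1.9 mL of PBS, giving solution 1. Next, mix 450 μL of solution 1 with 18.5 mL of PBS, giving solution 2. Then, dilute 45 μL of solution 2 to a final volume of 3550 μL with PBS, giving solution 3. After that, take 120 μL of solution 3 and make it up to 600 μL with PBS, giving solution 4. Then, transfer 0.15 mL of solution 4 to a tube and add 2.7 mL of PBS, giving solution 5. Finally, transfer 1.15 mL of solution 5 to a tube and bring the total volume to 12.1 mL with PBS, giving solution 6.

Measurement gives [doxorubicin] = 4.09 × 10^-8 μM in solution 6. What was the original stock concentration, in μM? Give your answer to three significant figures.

7.51 μM

Step 1: 35 μL + 1.9 mL = 1935 μL total → factor 1935/35 = 55.286
Step 2: 450 μL + 18.5 mL = 18950 μL total → factor 18950/450 = 42.111
Step 3: 45 μL brought to 3550 μL → factor 3550/45 = 78.889
Step 4: 120 μL brought to 600 μL → factor 600/120 = 5
Step 5: 0.15 mL + 2.7 mL = 2.85 mL total → factor 2.85/0.15 = 19
Step 6: 1.15 mL brought to 12.1 mL → factor 12.1/1.15 = 10.522
Overall dilution factor = 55.286 × 42.111 × 78.889 × 5 × 19 × 10.522 = 1.8358 × 10^8
Stock = 4.09 × 10^-8 μM × 1.8358 × 10^8 = 7.51 μM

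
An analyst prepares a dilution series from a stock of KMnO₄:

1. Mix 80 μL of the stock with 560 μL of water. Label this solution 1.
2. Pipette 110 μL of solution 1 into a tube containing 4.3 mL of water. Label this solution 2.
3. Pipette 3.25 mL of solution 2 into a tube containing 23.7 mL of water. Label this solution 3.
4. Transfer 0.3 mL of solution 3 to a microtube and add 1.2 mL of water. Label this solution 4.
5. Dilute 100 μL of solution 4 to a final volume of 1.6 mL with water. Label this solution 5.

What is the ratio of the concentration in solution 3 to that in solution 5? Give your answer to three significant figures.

Step 1: 80 μL + 560 μL = 640 μL total → factor 640/80 = 8
Step 2: 110 μL + 4.3 mL = 4410 μL total → factor 4410/110 = 40.091
Step 3: 3.25 mL + 23.7 mL = 26.95 mL total → factor 26.95/3.25 = 8.2923
Step 4: 0.3 mL + 1.2 mL = 1.5 mL total → factor 1.5/0.3 = 5
Step 5: 100 μL brought to 1.6 mL → factor 1600/100 = 16
Dilution factor to solution 3 = 2659.6; to solution 5 = 2.1277 × 10^5
[solution 3]/[solution 5] = (factor to solution 5)/(factor to solution 3) = 2.1277 × 10^5/2659.6 = 80.0

80.0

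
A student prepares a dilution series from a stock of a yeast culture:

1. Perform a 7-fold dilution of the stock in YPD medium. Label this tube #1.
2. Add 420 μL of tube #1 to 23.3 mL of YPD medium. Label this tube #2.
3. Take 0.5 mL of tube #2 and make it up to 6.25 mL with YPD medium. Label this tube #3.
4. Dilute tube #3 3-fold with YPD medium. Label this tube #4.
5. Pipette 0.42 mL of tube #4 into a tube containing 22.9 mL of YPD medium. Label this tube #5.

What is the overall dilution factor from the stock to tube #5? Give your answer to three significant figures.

8.23 × 10^5

Step 1: 7-fold → factor 7
Step 2: 420 μL + 23.3 mL = 23720 μL total → factor 23720/420 = 56.476
Step 3: 0.5 mL brought to 6.25 mL → factor 6.25/0.5 = 12.5
Step 4: 3-fold → factor 3
Step 5: 0.42 mL + 22.9 mL = 23.32 mL total → factor 23.32/0.42 = 55.524
Overall dilution factor = 7 × 56.476 × 12.5 × 3 × 55.524 = 8.2314 × 10^5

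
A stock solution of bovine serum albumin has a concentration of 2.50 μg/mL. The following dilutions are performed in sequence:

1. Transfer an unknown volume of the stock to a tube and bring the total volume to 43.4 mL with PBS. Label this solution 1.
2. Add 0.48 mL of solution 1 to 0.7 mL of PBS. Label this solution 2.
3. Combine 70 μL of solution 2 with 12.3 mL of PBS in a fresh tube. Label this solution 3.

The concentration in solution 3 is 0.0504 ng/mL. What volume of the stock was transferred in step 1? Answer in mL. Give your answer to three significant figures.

0.380 mL

Step 1: v brought to 43.4 mL → factor = 43.4 mL/v
Step 2: 0.48 mL + 0.7 mL = 1.18 mL total → factor 1.18/0.48 = 2.4583
Step 3: 70 μL + 12.3 mL = 12370 μL total → factor 12370/70 = 176.71
Product of known-step factors = 434.42
Overall factor = 2.50 μg/mL / (0.0504 ng/mL) = 49603
Step-1 factor = 49603 / 434.42 = 114.18
v = 43.4 mL / 114.18 = 0.380 mL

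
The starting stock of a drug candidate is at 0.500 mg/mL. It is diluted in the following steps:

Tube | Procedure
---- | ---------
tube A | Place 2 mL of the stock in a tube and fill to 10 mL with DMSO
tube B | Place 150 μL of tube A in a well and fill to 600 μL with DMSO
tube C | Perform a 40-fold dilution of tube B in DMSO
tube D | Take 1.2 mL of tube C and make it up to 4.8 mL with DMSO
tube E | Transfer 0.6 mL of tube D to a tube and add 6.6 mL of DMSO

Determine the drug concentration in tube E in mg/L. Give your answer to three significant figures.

Step 1: 2 mL brought to 10 mL → factor 10/2 = 5
Step 2: 150 μL brought to 600 μL → factor 600/150 = 4
Step 3: 40-fold → factor 40
Step 4: 1.2 mL brought to 4.8 mL → factor 4.8/1.2 = 4
Step 5: 0.6 mL + 6.6 mL = 7.2 mL total → factor 7.2/0.6 = 12
Overall dilution factor = 5 × 4 × 40 × 4 × 12 = 38400
Final = 0.500 mg/mL / 38400 = 1.302 × 10^-5 mg/mL = 0.0130 mg/L

0.0130 mg/L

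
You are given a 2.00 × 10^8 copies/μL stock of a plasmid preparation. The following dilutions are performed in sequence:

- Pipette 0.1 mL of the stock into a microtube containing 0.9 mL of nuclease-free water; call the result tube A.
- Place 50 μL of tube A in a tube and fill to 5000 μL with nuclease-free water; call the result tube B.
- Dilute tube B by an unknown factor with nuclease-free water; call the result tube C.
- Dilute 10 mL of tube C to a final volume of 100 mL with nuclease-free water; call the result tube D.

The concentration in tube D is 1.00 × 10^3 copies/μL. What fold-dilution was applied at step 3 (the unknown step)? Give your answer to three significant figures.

Step 1: 0.1 mL + 0.9 mL = 1 mL total → factor 1/0.1 = 10
Step 2: 50 μL brought to 5000 μL → factor 5000/50 = 100
Step 3: unknown factor x
Step 4: 10 mL brought to 100 mL → factor 100/10 = 10
Product of known-step factors = 10000
Overall factor = 2.00 × 10^8 copies/μL / (1.00 × 10^3 copies/μL) = 2 × 10^5
x = 2 × 10^5 / 10000 = 20.0

20.0-fold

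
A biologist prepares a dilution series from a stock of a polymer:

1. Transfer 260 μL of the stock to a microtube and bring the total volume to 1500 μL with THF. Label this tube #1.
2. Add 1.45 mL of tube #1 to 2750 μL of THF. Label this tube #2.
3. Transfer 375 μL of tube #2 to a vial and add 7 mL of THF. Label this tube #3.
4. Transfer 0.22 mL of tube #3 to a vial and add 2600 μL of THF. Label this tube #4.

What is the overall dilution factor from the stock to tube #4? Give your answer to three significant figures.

4.21 × 10^3

Step 1: 260 μL brought to 1500 μL → factor 1500/260 = 5.7692
Step 2: 1.45 mL + 2750 μL = 4.2 mL total → factor 4.2/1.45 = 2.8966
Step 3: 375 μL + 7 mL = 7375 μL total → factor 7375/375 = 19.667
Step 4: 0.22 mL + 2600 μL = 2.82 mL total → factor 2.82/0.22 = 12.818
Overall dilution factor = 5.7692 × 2.8966 × 19.667 × 12.818 = 4212.7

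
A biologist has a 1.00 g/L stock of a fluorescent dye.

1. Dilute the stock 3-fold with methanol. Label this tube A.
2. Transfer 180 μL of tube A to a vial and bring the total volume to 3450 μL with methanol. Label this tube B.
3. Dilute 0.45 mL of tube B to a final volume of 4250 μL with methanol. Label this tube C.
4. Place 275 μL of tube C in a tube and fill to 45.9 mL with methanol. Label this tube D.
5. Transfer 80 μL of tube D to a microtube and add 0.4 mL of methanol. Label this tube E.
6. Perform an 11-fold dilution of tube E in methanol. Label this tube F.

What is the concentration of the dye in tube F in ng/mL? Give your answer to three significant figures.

0.167 ng/mL

Step 1: 3-fold → factor 3
Step 2: 180 μL brought to 3450 μL → factor 3450/180 = 19.167
Step 3: 0.45 mL brought to 4250 μL → factor 4.25/0.45 = 9.4444
Step 4: 275 μL brought to 45.9 mL → factor 45900/275 = 166.91
Step 5: 80 μL + 0.4 mL = 480 μL total → factor 480/80 = 6
Step 6: 11-fold → factor 11
Overall dilution factor = 3 × 19.167 × 9.4444 × 166.91 × 6 × 11 = 5.9823 × 10^6
Final = 1.00 g/L / 5.9823 × 10^6 = 1.672 × 10^-7 g/L = 0.167 ng/mL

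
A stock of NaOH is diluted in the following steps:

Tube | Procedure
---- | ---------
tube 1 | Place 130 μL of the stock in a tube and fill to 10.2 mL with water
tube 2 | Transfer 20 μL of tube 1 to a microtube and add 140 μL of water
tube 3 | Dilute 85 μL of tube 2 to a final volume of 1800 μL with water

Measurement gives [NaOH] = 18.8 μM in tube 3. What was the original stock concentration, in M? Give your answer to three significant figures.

0.250 M

Step 1: 130 μL brought to 10.2 mL → factor 10200/130 = 78.462
Step 2: 20 μL + 140 μL = 160 μL total → factor 160/20 = 8
Step 3: 85 μL brought to 1800 μL → factor 1800/85 = 21.176
Overall dilution factor = 78.462 × 8 × 21.176 = 13292
Stock = 18.8 μM × 13292 = 2.499 × 10^5 μM = 0.250 M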